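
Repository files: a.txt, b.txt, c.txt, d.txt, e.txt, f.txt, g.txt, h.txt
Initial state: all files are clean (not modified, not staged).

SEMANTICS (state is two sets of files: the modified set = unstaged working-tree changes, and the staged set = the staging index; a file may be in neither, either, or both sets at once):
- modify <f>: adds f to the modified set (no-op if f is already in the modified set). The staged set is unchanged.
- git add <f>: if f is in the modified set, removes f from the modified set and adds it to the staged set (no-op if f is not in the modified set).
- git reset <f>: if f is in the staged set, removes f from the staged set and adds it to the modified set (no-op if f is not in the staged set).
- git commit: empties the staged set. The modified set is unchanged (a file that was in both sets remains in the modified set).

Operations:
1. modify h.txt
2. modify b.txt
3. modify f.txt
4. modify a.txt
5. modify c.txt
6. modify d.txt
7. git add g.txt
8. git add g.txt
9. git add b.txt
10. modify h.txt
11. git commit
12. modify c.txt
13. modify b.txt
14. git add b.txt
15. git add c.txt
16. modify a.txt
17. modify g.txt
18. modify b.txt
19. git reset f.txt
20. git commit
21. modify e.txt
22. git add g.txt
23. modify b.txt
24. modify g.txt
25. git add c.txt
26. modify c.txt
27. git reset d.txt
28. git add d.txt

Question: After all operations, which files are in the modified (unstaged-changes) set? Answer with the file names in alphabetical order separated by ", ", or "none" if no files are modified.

Answer: a.txt, b.txt, c.txt, e.txt, f.txt, g.txt, h.txt

Derivation:
After op 1 (modify h.txt): modified={h.txt} staged={none}
After op 2 (modify b.txt): modified={b.txt, h.txt} staged={none}
After op 3 (modify f.txt): modified={b.txt, f.txt, h.txt} staged={none}
After op 4 (modify a.txt): modified={a.txt, b.txt, f.txt, h.txt} staged={none}
After op 5 (modify c.txt): modified={a.txt, b.txt, c.txt, f.txt, h.txt} staged={none}
After op 6 (modify d.txt): modified={a.txt, b.txt, c.txt, d.txt, f.txt, h.txt} staged={none}
After op 7 (git add g.txt): modified={a.txt, b.txt, c.txt, d.txt, f.txt, h.txt} staged={none}
After op 8 (git add g.txt): modified={a.txt, b.txt, c.txt, d.txt, f.txt, h.txt} staged={none}
After op 9 (git add b.txt): modified={a.txt, c.txt, d.txt, f.txt, h.txt} staged={b.txt}
After op 10 (modify h.txt): modified={a.txt, c.txt, d.txt, f.txt, h.txt} staged={b.txt}
After op 11 (git commit): modified={a.txt, c.txt, d.txt, f.txt, h.txt} staged={none}
After op 12 (modify c.txt): modified={a.txt, c.txt, d.txt, f.txt, h.txt} staged={none}
After op 13 (modify b.txt): modified={a.txt, b.txt, c.txt, d.txt, f.txt, h.txt} staged={none}
After op 14 (git add b.txt): modified={a.txt, c.txt, d.txt, f.txt, h.txt} staged={b.txt}
After op 15 (git add c.txt): modified={a.txt, d.txt, f.txt, h.txt} staged={b.txt, c.txt}
After op 16 (modify a.txt): modified={a.txt, d.txt, f.txt, h.txt} staged={b.txt, c.txt}
After op 17 (modify g.txt): modified={a.txt, d.txt, f.txt, g.txt, h.txt} staged={b.txt, c.txt}
After op 18 (modify b.txt): modified={a.txt, b.txt, d.txt, f.txt, g.txt, h.txt} staged={b.txt, c.txt}
After op 19 (git reset f.txt): modified={a.txt, b.txt, d.txt, f.txt, g.txt, h.txt} staged={b.txt, c.txt}
After op 20 (git commit): modified={a.txt, b.txt, d.txt, f.txt, g.txt, h.txt} staged={none}
After op 21 (modify e.txt): modified={a.txt, b.txt, d.txt, e.txt, f.txt, g.txt, h.txt} staged={none}
After op 22 (git add g.txt): modified={a.txt, b.txt, d.txt, e.txt, f.txt, h.txt} staged={g.txt}
After op 23 (modify b.txt): modified={a.txt, b.txt, d.txt, e.txt, f.txt, h.txt} staged={g.txt}
After op 24 (modify g.txt): modified={a.txt, b.txt, d.txt, e.txt, f.txt, g.txt, h.txt} staged={g.txt}
After op 25 (git add c.txt): modified={a.txt, b.txt, d.txt, e.txt, f.txt, g.txt, h.txt} staged={g.txt}
After op 26 (modify c.txt): modified={a.txt, b.txt, c.txt, d.txt, e.txt, f.txt, g.txt, h.txt} staged={g.txt}
After op 27 (git reset d.txt): modified={a.txt, b.txt, c.txt, d.txt, e.txt, f.txt, g.txt, h.txt} staged={g.txt}
After op 28 (git add d.txt): modified={a.txt, b.txt, c.txt, e.txt, f.txt, g.txt, h.txt} staged={d.txt, g.txt}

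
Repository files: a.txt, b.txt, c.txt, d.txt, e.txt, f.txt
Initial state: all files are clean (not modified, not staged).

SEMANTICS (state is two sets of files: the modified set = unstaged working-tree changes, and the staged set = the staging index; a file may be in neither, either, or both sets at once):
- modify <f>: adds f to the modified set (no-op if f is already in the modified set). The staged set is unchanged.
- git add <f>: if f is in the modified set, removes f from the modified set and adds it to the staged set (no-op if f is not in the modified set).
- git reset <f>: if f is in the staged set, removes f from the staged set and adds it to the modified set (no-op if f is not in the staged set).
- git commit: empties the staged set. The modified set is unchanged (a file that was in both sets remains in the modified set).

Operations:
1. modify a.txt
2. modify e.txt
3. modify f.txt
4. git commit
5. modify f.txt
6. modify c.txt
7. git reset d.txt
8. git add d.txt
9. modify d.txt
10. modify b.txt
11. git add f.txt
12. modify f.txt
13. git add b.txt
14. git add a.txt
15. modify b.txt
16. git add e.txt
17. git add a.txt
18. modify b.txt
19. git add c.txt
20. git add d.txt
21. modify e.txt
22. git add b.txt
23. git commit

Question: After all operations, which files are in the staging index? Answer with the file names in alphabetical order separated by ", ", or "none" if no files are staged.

After op 1 (modify a.txt): modified={a.txt} staged={none}
After op 2 (modify e.txt): modified={a.txt, e.txt} staged={none}
After op 3 (modify f.txt): modified={a.txt, e.txt, f.txt} staged={none}
After op 4 (git commit): modified={a.txt, e.txt, f.txt} staged={none}
After op 5 (modify f.txt): modified={a.txt, e.txt, f.txt} staged={none}
After op 6 (modify c.txt): modified={a.txt, c.txt, e.txt, f.txt} staged={none}
After op 7 (git reset d.txt): modified={a.txt, c.txt, e.txt, f.txt} staged={none}
After op 8 (git add d.txt): modified={a.txt, c.txt, e.txt, f.txt} staged={none}
After op 9 (modify d.txt): modified={a.txt, c.txt, d.txt, e.txt, f.txt} staged={none}
After op 10 (modify b.txt): modified={a.txt, b.txt, c.txt, d.txt, e.txt, f.txt} staged={none}
After op 11 (git add f.txt): modified={a.txt, b.txt, c.txt, d.txt, e.txt} staged={f.txt}
After op 12 (modify f.txt): modified={a.txt, b.txt, c.txt, d.txt, e.txt, f.txt} staged={f.txt}
After op 13 (git add b.txt): modified={a.txt, c.txt, d.txt, e.txt, f.txt} staged={b.txt, f.txt}
After op 14 (git add a.txt): modified={c.txt, d.txt, e.txt, f.txt} staged={a.txt, b.txt, f.txt}
After op 15 (modify b.txt): modified={b.txt, c.txt, d.txt, e.txt, f.txt} staged={a.txt, b.txt, f.txt}
After op 16 (git add e.txt): modified={b.txt, c.txt, d.txt, f.txt} staged={a.txt, b.txt, e.txt, f.txt}
After op 17 (git add a.txt): modified={b.txt, c.txt, d.txt, f.txt} staged={a.txt, b.txt, e.txt, f.txt}
After op 18 (modify b.txt): modified={b.txt, c.txt, d.txt, f.txt} staged={a.txt, b.txt, e.txt, f.txt}
After op 19 (git add c.txt): modified={b.txt, d.txt, f.txt} staged={a.txt, b.txt, c.txt, e.txt, f.txt}
After op 20 (git add d.txt): modified={b.txt, f.txt} staged={a.txt, b.txt, c.txt, d.txt, e.txt, f.txt}
After op 21 (modify e.txt): modified={b.txt, e.txt, f.txt} staged={a.txt, b.txt, c.txt, d.txt, e.txt, f.txt}
After op 22 (git add b.txt): modified={e.txt, f.txt} staged={a.txt, b.txt, c.txt, d.txt, e.txt, f.txt}
After op 23 (git commit): modified={e.txt, f.txt} staged={none}

Answer: none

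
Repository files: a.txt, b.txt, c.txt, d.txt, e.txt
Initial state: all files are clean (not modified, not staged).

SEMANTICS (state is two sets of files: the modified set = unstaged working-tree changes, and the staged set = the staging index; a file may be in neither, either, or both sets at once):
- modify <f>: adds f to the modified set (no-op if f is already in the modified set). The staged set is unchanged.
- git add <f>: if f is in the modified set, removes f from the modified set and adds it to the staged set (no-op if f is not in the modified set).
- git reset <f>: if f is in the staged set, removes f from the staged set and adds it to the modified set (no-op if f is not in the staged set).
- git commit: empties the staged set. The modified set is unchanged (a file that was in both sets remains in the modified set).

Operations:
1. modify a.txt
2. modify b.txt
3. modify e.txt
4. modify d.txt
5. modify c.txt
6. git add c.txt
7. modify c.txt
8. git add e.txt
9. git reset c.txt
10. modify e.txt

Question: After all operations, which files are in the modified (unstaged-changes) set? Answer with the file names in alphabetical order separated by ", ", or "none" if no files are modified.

Answer: a.txt, b.txt, c.txt, d.txt, e.txt

Derivation:
After op 1 (modify a.txt): modified={a.txt} staged={none}
After op 2 (modify b.txt): modified={a.txt, b.txt} staged={none}
After op 3 (modify e.txt): modified={a.txt, b.txt, e.txt} staged={none}
After op 4 (modify d.txt): modified={a.txt, b.txt, d.txt, e.txt} staged={none}
After op 5 (modify c.txt): modified={a.txt, b.txt, c.txt, d.txt, e.txt} staged={none}
After op 6 (git add c.txt): modified={a.txt, b.txt, d.txt, e.txt} staged={c.txt}
After op 7 (modify c.txt): modified={a.txt, b.txt, c.txt, d.txt, e.txt} staged={c.txt}
After op 8 (git add e.txt): modified={a.txt, b.txt, c.txt, d.txt} staged={c.txt, e.txt}
After op 9 (git reset c.txt): modified={a.txt, b.txt, c.txt, d.txt} staged={e.txt}
After op 10 (modify e.txt): modified={a.txt, b.txt, c.txt, d.txt, e.txt} staged={e.txt}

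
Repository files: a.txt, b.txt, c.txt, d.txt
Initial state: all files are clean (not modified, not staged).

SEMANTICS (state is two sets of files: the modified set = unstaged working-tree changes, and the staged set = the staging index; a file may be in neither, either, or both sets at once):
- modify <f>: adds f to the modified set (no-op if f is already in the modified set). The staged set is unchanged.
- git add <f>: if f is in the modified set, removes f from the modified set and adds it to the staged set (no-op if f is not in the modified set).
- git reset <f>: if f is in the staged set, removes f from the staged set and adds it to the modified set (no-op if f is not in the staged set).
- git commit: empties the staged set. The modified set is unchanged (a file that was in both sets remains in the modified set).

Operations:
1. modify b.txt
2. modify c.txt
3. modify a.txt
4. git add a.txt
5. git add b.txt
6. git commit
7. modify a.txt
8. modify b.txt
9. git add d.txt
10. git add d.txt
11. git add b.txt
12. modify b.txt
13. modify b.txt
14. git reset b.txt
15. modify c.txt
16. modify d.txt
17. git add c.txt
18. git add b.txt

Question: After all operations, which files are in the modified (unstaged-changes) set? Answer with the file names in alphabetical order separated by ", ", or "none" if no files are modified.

Answer: a.txt, d.txt

Derivation:
After op 1 (modify b.txt): modified={b.txt} staged={none}
After op 2 (modify c.txt): modified={b.txt, c.txt} staged={none}
After op 3 (modify a.txt): modified={a.txt, b.txt, c.txt} staged={none}
After op 4 (git add a.txt): modified={b.txt, c.txt} staged={a.txt}
After op 5 (git add b.txt): modified={c.txt} staged={a.txt, b.txt}
After op 6 (git commit): modified={c.txt} staged={none}
After op 7 (modify a.txt): modified={a.txt, c.txt} staged={none}
After op 8 (modify b.txt): modified={a.txt, b.txt, c.txt} staged={none}
After op 9 (git add d.txt): modified={a.txt, b.txt, c.txt} staged={none}
After op 10 (git add d.txt): modified={a.txt, b.txt, c.txt} staged={none}
After op 11 (git add b.txt): modified={a.txt, c.txt} staged={b.txt}
After op 12 (modify b.txt): modified={a.txt, b.txt, c.txt} staged={b.txt}
After op 13 (modify b.txt): modified={a.txt, b.txt, c.txt} staged={b.txt}
After op 14 (git reset b.txt): modified={a.txt, b.txt, c.txt} staged={none}
After op 15 (modify c.txt): modified={a.txt, b.txt, c.txt} staged={none}
After op 16 (modify d.txt): modified={a.txt, b.txt, c.txt, d.txt} staged={none}
After op 17 (git add c.txt): modified={a.txt, b.txt, d.txt} staged={c.txt}
After op 18 (git add b.txt): modified={a.txt, d.txt} staged={b.txt, c.txt}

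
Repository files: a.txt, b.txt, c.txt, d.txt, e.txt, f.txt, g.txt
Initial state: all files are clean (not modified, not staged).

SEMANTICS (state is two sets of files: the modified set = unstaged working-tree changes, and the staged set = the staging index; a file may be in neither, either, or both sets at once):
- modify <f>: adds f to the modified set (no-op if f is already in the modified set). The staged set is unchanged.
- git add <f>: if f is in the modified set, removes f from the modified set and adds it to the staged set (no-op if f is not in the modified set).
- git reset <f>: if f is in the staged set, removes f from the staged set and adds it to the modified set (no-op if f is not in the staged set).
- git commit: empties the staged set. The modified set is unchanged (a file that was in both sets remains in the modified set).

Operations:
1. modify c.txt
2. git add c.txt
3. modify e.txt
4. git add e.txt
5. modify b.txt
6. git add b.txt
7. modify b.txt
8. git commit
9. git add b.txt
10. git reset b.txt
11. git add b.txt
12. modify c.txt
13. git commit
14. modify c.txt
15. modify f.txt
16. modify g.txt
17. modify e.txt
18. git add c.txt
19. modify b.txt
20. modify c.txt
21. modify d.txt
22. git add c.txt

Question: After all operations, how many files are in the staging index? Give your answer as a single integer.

Answer: 1

Derivation:
After op 1 (modify c.txt): modified={c.txt} staged={none}
After op 2 (git add c.txt): modified={none} staged={c.txt}
After op 3 (modify e.txt): modified={e.txt} staged={c.txt}
After op 4 (git add e.txt): modified={none} staged={c.txt, e.txt}
After op 5 (modify b.txt): modified={b.txt} staged={c.txt, e.txt}
After op 6 (git add b.txt): modified={none} staged={b.txt, c.txt, e.txt}
After op 7 (modify b.txt): modified={b.txt} staged={b.txt, c.txt, e.txt}
After op 8 (git commit): modified={b.txt} staged={none}
After op 9 (git add b.txt): modified={none} staged={b.txt}
After op 10 (git reset b.txt): modified={b.txt} staged={none}
After op 11 (git add b.txt): modified={none} staged={b.txt}
After op 12 (modify c.txt): modified={c.txt} staged={b.txt}
After op 13 (git commit): modified={c.txt} staged={none}
After op 14 (modify c.txt): modified={c.txt} staged={none}
After op 15 (modify f.txt): modified={c.txt, f.txt} staged={none}
After op 16 (modify g.txt): modified={c.txt, f.txt, g.txt} staged={none}
After op 17 (modify e.txt): modified={c.txt, e.txt, f.txt, g.txt} staged={none}
After op 18 (git add c.txt): modified={e.txt, f.txt, g.txt} staged={c.txt}
After op 19 (modify b.txt): modified={b.txt, e.txt, f.txt, g.txt} staged={c.txt}
After op 20 (modify c.txt): modified={b.txt, c.txt, e.txt, f.txt, g.txt} staged={c.txt}
After op 21 (modify d.txt): modified={b.txt, c.txt, d.txt, e.txt, f.txt, g.txt} staged={c.txt}
After op 22 (git add c.txt): modified={b.txt, d.txt, e.txt, f.txt, g.txt} staged={c.txt}
Final staged set: {c.txt} -> count=1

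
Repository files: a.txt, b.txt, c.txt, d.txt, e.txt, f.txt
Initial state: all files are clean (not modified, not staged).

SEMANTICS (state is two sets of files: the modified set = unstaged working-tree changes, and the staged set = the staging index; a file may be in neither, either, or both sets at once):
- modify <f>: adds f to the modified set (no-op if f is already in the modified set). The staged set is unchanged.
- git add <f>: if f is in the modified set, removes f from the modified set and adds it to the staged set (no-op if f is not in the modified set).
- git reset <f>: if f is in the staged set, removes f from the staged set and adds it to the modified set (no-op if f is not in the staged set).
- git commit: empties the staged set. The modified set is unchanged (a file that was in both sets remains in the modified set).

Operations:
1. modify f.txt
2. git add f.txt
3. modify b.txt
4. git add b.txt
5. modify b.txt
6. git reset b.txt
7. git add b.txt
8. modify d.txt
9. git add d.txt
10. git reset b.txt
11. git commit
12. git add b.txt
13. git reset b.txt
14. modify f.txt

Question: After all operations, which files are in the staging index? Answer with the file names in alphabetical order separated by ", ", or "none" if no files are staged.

Answer: none

Derivation:
After op 1 (modify f.txt): modified={f.txt} staged={none}
After op 2 (git add f.txt): modified={none} staged={f.txt}
After op 3 (modify b.txt): modified={b.txt} staged={f.txt}
After op 4 (git add b.txt): modified={none} staged={b.txt, f.txt}
After op 5 (modify b.txt): modified={b.txt} staged={b.txt, f.txt}
After op 6 (git reset b.txt): modified={b.txt} staged={f.txt}
After op 7 (git add b.txt): modified={none} staged={b.txt, f.txt}
After op 8 (modify d.txt): modified={d.txt} staged={b.txt, f.txt}
After op 9 (git add d.txt): modified={none} staged={b.txt, d.txt, f.txt}
After op 10 (git reset b.txt): modified={b.txt} staged={d.txt, f.txt}
After op 11 (git commit): modified={b.txt} staged={none}
After op 12 (git add b.txt): modified={none} staged={b.txt}
After op 13 (git reset b.txt): modified={b.txt} staged={none}
After op 14 (modify f.txt): modified={b.txt, f.txt} staged={none}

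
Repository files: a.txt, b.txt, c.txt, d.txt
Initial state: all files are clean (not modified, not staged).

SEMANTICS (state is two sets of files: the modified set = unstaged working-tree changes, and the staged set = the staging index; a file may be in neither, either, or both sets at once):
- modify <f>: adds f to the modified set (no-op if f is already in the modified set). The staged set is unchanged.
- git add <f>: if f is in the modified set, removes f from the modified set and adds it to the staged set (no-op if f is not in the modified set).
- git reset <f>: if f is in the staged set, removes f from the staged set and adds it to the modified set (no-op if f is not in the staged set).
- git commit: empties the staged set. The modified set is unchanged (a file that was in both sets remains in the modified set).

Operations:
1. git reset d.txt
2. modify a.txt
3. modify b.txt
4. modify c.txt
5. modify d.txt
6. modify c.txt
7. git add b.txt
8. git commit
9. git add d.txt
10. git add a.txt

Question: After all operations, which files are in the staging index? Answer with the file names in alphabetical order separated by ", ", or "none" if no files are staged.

Answer: a.txt, d.txt

Derivation:
After op 1 (git reset d.txt): modified={none} staged={none}
After op 2 (modify a.txt): modified={a.txt} staged={none}
After op 3 (modify b.txt): modified={a.txt, b.txt} staged={none}
After op 4 (modify c.txt): modified={a.txt, b.txt, c.txt} staged={none}
After op 5 (modify d.txt): modified={a.txt, b.txt, c.txt, d.txt} staged={none}
After op 6 (modify c.txt): modified={a.txt, b.txt, c.txt, d.txt} staged={none}
After op 7 (git add b.txt): modified={a.txt, c.txt, d.txt} staged={b.txt}
After op 8 (git commit): modified={a.txt, c.txt, d.txt} staged={none}
After op 9 (git add d.txt): modified={a.txt, c.txt} staged={d.txt}
After op 10 (git add a.txt): modified={c.txt} staged={a.txt, d.txt}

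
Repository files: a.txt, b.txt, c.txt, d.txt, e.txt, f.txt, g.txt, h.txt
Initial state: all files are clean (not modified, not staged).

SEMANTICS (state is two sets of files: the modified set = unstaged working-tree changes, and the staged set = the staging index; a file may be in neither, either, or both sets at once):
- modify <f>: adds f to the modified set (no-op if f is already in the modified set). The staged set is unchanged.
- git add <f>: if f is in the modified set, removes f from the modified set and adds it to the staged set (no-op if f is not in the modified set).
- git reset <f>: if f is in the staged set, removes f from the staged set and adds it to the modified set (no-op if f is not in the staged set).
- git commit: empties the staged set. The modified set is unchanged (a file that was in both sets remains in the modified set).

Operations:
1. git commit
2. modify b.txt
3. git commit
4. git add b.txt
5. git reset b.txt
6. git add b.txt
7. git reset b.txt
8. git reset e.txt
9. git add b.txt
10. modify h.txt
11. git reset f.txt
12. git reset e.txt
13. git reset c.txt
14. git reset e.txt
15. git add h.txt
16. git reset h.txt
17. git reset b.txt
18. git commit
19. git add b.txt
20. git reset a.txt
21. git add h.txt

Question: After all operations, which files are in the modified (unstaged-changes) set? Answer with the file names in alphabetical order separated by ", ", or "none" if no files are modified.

Answer: none

Derivation:
After op 1 (git commit): modified={none} staged={none}
After op 2 (modify b.txt): modified={b.txt} staged={none}
After op 3 (git commit): modified={b.txt} staged={none}
After op 4 (git add b.txt): modified={none} staged={b.txt}
After op 5 (git reset b.txt): modified={b.txt} staged={none}
After op 6 (git add b.txt): modified={none} staged={b.txt}
After op 7 (git reset b.txt): modified={b.txt} staged={none}
After op 8 (git reset e.txt): modified={b.txt} staged={none}
After op 9 (git add b.txt): modified={none} staged={b.txt}
After op 10 (modify h.txt): modified={h.txt} staged={b.txt}
After op 11 (git reset f.txt): modified={h.txt} staged={b.txt}
After op 12 (git reset e.txt): modified={h.txt} staged={b.txt}
After op 13 (git reset c.txt): modified={h.txt} staged={b.txt}
After op 14 (git reset e.txt): modified={h.txt} staged={b.txt}
After op 15 (git add h.txt): modified={none} staged={b.txt, h.txt}
After op 16 (git reset h.txt): modified={h.txt} staged={b.txt}
After op 17 (git reset b.txt): modified={b.txt, h.txt} staged={none}
After op 18 (git commit): modified={b.txt, h.txt} staged={none}
After op 19 (git add b.txt): modified={h.txt} staged={b.txt}
After op 20 (git reset a.txt): modified={h.txt} staged={b.txt}
After op 21 (git add h.txt): modified={none} staged={b.txt, h.txt}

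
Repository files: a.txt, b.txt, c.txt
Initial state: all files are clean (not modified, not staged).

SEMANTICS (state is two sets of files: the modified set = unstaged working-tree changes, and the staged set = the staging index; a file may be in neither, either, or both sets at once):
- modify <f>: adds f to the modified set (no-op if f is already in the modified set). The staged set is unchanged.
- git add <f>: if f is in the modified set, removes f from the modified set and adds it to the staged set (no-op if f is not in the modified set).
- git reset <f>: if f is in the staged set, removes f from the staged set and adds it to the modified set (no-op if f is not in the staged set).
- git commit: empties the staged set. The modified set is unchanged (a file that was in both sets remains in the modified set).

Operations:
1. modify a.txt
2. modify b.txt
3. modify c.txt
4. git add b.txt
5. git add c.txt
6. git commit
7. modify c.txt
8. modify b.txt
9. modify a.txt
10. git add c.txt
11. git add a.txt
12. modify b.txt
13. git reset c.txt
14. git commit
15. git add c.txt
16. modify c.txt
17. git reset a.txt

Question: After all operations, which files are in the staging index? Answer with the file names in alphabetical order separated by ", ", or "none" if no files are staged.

After op 1 (modify a.txt): modified={a.txt} staged={none}
After op 2 (modify b.txt): modified={a.txt, b.txt} staged={none}
After op 3 (modify c.txt): modified={a.txt, b.txt, c.txt} staged={none}
After op 4 (git add b.txt): modified={a.txt, c.txt} staged={b.txt}
After op 5 (git add c.txt): modified={a.txt} staged={b.txt, c.txt}
After op 6 (git commit): modified={a.txt} staged={none}
After op 7 (modify c.txt): modified={a.txt, c.txt} staged={none}
After op 8 (modify b.txt): modified={a.txt, b.txt, c.txt} staged={none}
After op 9 (modify a.txt): modified={a.txt, b.txt, c.txt} staged={none}
After op 10 (git add c.txt): modified={a.txt, b.txt} staged={c.txt}
After op 11 (git add a.txt): modified={b.txt} staged={a.txt, c.txt}
After op 12 (modify b.txt): modified={b.txt} staged={a.txt, c.txt}
After op 13 (git reset c.txt): modified={b.txt, c.txt} staged={a.txt}
After op 14 (git commit): modified={b.txt, c.txt} staged={none}
After op 15 (git add c.txt): modified={b.txt} staged={c.txt}
After op 16 (modify c.txt): modified={b.txt, c.txt} staged={c.txt}
After op 17 (git reset a.txt): modified={b.txt, c.txt} staged={c.txt}

Answer: c.txt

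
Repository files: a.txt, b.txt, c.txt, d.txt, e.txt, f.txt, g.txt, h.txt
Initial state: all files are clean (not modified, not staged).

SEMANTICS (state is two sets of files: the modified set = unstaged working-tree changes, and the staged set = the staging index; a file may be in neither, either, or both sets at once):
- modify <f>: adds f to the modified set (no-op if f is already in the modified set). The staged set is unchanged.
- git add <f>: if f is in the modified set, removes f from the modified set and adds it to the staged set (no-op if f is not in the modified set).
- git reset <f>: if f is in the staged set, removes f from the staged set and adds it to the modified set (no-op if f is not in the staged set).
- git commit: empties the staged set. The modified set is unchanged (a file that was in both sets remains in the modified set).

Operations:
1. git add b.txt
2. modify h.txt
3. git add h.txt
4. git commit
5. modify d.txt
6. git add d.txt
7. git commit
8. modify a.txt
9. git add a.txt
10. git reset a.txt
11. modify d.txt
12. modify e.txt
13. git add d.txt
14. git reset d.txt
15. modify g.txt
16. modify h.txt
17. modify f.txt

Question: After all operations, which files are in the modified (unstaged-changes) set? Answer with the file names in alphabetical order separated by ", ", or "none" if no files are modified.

After op 1 (git add b.txt): modified={none} staged={none}
After op 2 (modify h.txt): modified={h.txt} staged={none}
After op 3 (git add h.txt): modified={none} staged={h.txt}
After op 4 (git commit): modified={none} staged={none}
After op 5 (modify d.txt): modified={d.txt} staged={none}
After op 6 (git add d.txt): modified={none} staged={d.txt}
After op 7 (git commit): modified={none} staged={none}
After op 8 (modify a.txt): modified={a.txt} staged={none}
After op 9 (git add a.txt): modified={none} staged={a.txt}
After op 10 (git reset a.txt): modified={a.txt} staged={none}
After op 11 (modify d.txt): modified={a.txt, d.txt} staged={none}
After op 12 (modify e.txt): modified={a.txt, d.txt, e.txt} staged={none}
After op 13 (git add d.txt): modified={a.txt, e.txt} staged={d.txt}
After op 14 (git reset d.txt): modified={a.txt, d.txt, e.txt} staged={none}
After op 15 (modify g.txt): modified={a.txt, d.txt, e.txt, g.txt} staged={none}
After op 16 (modify h.txt): modified={a.txt, d.txt, e.txt, g.txt, h.txt} staged={none}
After op 17 (modify f.txt): modified={a.txt, d.txt, e.txt, f.txt, g.txt, h.txt} staged={none}

Answer: a.txt, d.txt, e.txt, f.txt, g.txt, h.txt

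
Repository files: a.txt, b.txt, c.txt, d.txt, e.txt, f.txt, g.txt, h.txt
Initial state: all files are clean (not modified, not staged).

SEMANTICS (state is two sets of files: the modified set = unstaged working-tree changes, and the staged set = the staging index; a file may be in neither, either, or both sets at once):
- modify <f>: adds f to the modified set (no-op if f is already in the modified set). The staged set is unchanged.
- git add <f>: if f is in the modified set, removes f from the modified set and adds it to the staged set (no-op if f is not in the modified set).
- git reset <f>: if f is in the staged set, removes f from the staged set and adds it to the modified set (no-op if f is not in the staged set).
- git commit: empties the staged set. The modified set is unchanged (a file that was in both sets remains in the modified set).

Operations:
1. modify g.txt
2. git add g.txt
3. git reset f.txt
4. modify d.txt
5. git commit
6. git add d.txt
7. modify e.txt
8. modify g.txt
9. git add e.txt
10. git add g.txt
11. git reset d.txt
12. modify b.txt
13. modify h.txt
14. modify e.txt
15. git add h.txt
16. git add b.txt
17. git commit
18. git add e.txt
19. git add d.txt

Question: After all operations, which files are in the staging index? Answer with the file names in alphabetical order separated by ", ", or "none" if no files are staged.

Answer: d.txt, e.txt

Derivation:
After op 1 (modify g.txt): modified={g.txt} staged={none}
After op 2 (git add g.txt): modified={none} staged={g.txt}
After op 3 (git reset f.txt): modified={none} staged={g.txt}
After op 4 (modify d.txt): modified={d.txt} staged={g.txt}
After op 5 (git commit): modified={d.txt} staged={none}
After op 6 (git add d.txt): modified={none} staged={d.txt}
After op 7 (modify e.txt): modified={e.txt} staged={d.txt}
After op 8 (modify g.txt): modified={e.txt, g.txt} staged={d.txt}
After op 9 (git add e.txt): modified={g.txt} staged={d.txt, e.txt}
After op 10 (git add g.txt): modified={none} staged={d.txt, e.txt, g.txt}
After op 11 (git reset d.txt): modified={d.txt} staged={e.txt, g.txt}
After op 12 (modify b.txt): modified={b.txt, d.txt} staged={e.txt, g.txt}
After op 13 (modify h.txt): modified={b.txt, d.txt, h.txt} staged={e.txt, g.txt}
After op 14 (modify e.txt): modified={b.txt, d.txt, e.txt, h.txt} staged={e.txt, g.txt}
After op 15 (git add h.txt): modified={b.txt, d.txt, e.txt} staged={e.txt, g.txt, h.txt}
After op 16 (git add b.txt): modified={d.txt, e.txt} staged={b.txt, e.txt, g.txt, h.txt}
After op 17 (git commit): modified={d.txt, e.txt} staged={none}
After op 18 (git add e.txt): modified={d.txt} staged={e.txt}
After op 19 (git add d.txt): modified={none} staged={d.txt, e.txt}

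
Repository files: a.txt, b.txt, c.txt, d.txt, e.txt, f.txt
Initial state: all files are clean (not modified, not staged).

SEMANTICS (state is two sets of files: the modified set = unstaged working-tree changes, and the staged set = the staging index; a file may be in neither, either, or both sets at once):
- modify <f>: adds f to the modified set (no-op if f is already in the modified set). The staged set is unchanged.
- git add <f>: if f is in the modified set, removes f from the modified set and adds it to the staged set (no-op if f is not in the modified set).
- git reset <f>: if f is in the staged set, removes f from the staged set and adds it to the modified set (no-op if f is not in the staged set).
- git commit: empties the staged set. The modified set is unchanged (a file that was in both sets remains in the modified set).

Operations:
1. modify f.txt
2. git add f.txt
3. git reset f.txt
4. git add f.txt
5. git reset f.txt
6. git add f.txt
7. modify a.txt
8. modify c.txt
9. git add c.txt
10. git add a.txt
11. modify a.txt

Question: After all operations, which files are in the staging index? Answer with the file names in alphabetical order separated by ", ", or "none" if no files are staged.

Answer: a.txt, c.txt, f.txt

Derivation:
After op 1 (modify f.txt): modified={f.txt} staged={none}
After op 2 (git add f.txt): modified={none} staged={f.txt}
After op 3 (git reset f.txt): modified={f.txt} staged={none}
After op 4 (git add f.txt): modified={none} staged={f.txt}
After op 5 (git reset f.txt): modified={f.txt} staged={none}
After op 6 (git add f.txt): modified={none} staged={f.txt}
After op 7 (modify a.txt): modified={a.txt} staged={f.txt}
After op 8 (modify c.txt): modified={a.txt, c.txt} staged={f.txt}
After op 9 (git add c.txt): modified={a.txt} staged={c.txt, f.txt}
After op 10 (git add a.txt): modified={none} staged={a.txt, c.txt, f.txt}
After op 11 (modify a.txt): modified={a.txt} staged={a.txt, c.txt, f.txt}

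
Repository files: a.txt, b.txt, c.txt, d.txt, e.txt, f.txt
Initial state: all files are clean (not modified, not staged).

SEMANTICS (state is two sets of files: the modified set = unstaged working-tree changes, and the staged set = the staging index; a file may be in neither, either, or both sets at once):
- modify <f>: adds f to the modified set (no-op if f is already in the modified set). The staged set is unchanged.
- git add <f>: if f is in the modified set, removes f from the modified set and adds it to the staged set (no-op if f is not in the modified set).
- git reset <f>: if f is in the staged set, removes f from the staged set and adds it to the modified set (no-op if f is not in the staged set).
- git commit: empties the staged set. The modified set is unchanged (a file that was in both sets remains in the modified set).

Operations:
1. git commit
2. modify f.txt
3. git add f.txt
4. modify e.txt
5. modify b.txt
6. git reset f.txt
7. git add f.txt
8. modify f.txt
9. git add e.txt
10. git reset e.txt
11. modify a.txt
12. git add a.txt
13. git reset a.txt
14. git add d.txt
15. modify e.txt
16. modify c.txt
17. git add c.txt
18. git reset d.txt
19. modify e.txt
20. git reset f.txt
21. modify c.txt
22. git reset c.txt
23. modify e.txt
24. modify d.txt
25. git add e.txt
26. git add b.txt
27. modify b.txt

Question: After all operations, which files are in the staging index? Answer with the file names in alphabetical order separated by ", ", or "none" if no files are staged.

After op 1 (git commit): modified={none} staged={none}
After op 2 (modify f.txt): modified={f.txt} staged={none}
After op 3 (git add f.txt): modified={none} staged={f.txt}
After op 4 (modify e.txt): modified={e.txt} staged={f.txt}
After op 5 (modify b.txt): modified={b.txt, e.txt} staged={f.txt}
After op 6 (git reset f.txt): modified={b.txt, e.txt, f.txt} staged={none}
After op 7 (git add f.txt): modified={b.txt, e.txt} staged={f.txt}
After op 8 (modify f.txt): modified={b.txt, e.txt, f.txt} staged={f.txt}
After op 9 (git add e.txt): modified={b.txt, f.txt} staged={e.txt, f.txt}
After op 10 (git reset e.txt): modified={b.txt, e.txt, f.txt} staged={f.txt}
After op 11 (modify a.txt): modified={a.txt, b.txt, e.txt, f.txt} staged={f.txt}
After op 12 (git add a.txt): modified={b.txt, e.txt, f.txt} staged={a.txt, f.txt}
After op 13 (git reset a.txt): modified={a.txt, b.txt, e.txt, f.txt} staged={f.txt}
After op 14 (git add d.txt): modified={a.txt, b.txt, e.txt, f.txt} staged={f.txt}
After op 15 (modify e.txt): modified={a.txt, b.txt, e.txt, f.txt} staged={f.txt}
After op 16 (modify c.txt): modified={a.txt, b.txt, c.txt, e.txt, f.txt} staged={f.txt}
After op 17 (git add c.txt): modified={a.txt, b.txt, e.txt, f.txt} staged={c.txt, f.txt}
After op 18 (git reset d.txt): modified={a.txt, b.txt, e.txt, f.txt} staged={c.txt, f.txt}
After op 19 (modify e.txt): modified={a.txt, b.txt, e.txt, f.txt} staged={c.txt, f.txt}
After op 20 (git reset f.txt): modified={a.txt, b.txt, e.txt, f.txt} staged={c.txt}
After op 21 (modify c.txt): modified={a.txt, b.txt, c.txt, e.txt, f.txt} staged={c.txt}
After op 22 (git reset c.txt): modified={a.txt, b.txt, c.txt, e.txt, f.txt} staged={none}
After op 23 (modify e.txt): modified={a.txt, b.txt, c.txt, e.txt, f.txt} staged={none}
After op 24 (modify d.txt): modified={a.txt, b.txt, c.txt, d.txt, e.txt, f.txt} staged={none}
After op 25 (git add e.txt): modified={a.txt, b.txt, c.txt, d.txt, f.txt} staged={e.txt}
After op 26 (git add b.txt): modified={a.txt, c.txt, d.txt, f.txt} staged={b.txt, e.txt}
After op 27 (modify b.txt): modified={a.txt, b.txt, c.txt, d.txt, f.txt} staged={b.txt, e.txt}

Answer: b.txt, e.txt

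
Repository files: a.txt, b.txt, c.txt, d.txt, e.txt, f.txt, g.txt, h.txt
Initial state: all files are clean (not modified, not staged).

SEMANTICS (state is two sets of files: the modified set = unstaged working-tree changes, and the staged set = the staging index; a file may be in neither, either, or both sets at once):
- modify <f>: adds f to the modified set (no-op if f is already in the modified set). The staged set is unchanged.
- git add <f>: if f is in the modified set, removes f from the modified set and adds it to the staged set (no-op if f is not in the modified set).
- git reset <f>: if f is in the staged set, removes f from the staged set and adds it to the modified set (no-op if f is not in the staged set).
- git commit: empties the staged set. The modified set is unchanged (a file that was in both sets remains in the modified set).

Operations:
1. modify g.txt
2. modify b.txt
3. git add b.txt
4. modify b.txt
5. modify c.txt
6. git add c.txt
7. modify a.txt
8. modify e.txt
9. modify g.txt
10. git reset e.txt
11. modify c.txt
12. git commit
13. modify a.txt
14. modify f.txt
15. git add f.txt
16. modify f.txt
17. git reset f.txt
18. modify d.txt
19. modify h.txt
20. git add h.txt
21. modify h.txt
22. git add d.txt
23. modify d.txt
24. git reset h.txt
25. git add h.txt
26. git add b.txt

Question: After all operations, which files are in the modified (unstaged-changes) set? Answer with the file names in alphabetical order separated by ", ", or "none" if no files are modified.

Answer: a.txt, c.txt, d.txt, e.txt, f.txt, g.txt

Derivation:
After op 1 (modify g.txt): modified={g.txt} staged={none}
After op 2 (modify b.txt): modified={b.txt, g.txt} staged={none}
After op 3 (git add b.txt): modified={g.txt} staged={b.txt}
After op 4 (modify b.txt): modified={b.txt, g.txt} staged={b.txt}
After op 5 (modify c.txt): modified={b.txt, c.txt, g.txt} staged={b.txt}
After op 6 (git add c.txt): modified={b.txt, g.txt} staged={b.txt, c.txt}
After op 7 (modify a.txt): modified={a.txt, b.txt, g.txt} staged={b.txt, c.txt}
After op 8 (modify e.txt): modified={a.txt, b.txt, e.txt, g.txt} staged={b.txt, c.txt}
After op 9 (modify g.txt): modified={a.txt, b.txt, e.txt, g.txt} staged={b.txt, c.txt}
After op 10 (git reset e.txt): modified={a.txt, b.txt, e.txt, g.txt} staged={b.txt, c.txt}
After op 11 (modify c.txt): modified={a.txt, b.txt, c.txt, e.txt, g.txt} staged={b.txt, c.txt}
After op 12 (git commit): modified={a.txt, b.txt, c.txt, e.txt, g.txt} staged={none}
After op 13 (modify a.txt): modified={a.txt, b.txt, c.txt, e.txt, g.txt} staged={none}
After op 14 (modify f.txt): modified={a.txt, b.txt, c.txt, e.txt, f.txt, g.txt} staged={none}
After op 15 (git add f.txt): modified={a.txt, b.txt, c.txt, e.txt, g.txt} staged={f.txt}
After op 16 (modify f.txt): modified={a.txt, b.txt, c.txt, e.txt, f.txt, g.txt} staged={f.txt}
After op 17 (git reset f.txt): modified={a.txt, b.txt, c.txt, e.txt, f.txt, g.txt} staged={none}
After op 18 (modify d.txt): modified={a.txt, b.txt, c.txt, d.txt, e.txt, f.txt, g.txt} staged={none}
After op 19 (modify h.txt): modified={a.txt, b.txt, c.txt, d.txt, e.txt, f.txt, g.txt, h.txt} staged={none}
After op 20 (git add h.txt): modified={a.txt, b.txt, c.txt, d.txt, e.txt, f.txt, g.txt} staged={h.txt}
After op 21 (modify h.txt): modified={a.txt, b.txt, c.txt, d.txt, e.txt, f.txt, g.txt, h.txt} staged={h.txt}
After op 22 (git add d.txt): modified={a.txt, b.txt, c.txt, e.txt, f.txt, g.txt, h.txt} staged={d.txt, h.txt}
After op 23 (modify d.txt): modified={a.txt, b.txt, c.txt, d.txt, e.txt, f.txt, g.txt, h.txt} staged={d.txt, h.txt}
After op 24 (git reset h.txt): modified={a.txt, b.txt, c.txt, d.txt, e.txt, f.txt, g.txt, h.txt} staged={d.txt}
After op 25 (git add h.txt): modified={a.txt, b.txt, c.txt, d.txt, e.txt, f.txt, g.txt} staged={d.txt, h.txt}
After op 26 (git add b.txt): modified={a.txt, c.txt, d.txt, e.txt, f.txt, g.txt} staged={b.txt, d.txt, h.txt}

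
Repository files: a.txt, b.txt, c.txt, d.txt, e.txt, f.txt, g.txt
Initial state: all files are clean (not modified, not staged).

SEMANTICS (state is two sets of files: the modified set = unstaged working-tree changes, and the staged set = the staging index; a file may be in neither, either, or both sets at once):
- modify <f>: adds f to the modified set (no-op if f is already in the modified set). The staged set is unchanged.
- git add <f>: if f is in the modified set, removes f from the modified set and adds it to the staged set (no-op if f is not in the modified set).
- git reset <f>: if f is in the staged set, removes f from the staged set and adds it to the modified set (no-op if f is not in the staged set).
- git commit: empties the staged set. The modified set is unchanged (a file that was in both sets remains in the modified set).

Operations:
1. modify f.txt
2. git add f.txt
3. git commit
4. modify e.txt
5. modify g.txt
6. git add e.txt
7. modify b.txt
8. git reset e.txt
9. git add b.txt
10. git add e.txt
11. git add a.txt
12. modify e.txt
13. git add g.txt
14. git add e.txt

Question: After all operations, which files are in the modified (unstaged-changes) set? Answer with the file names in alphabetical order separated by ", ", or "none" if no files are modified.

Answer: none

Derivation:
After op 1 (modify f.txt): modified={f.txt} staged={none}
After op 2 (git add f.txt): modified={none} staged={f.txt}
After op 3 (git commit): modified={none} staged={none}
After op 4 (modify e.txt): modified={e.txt} staged={none}
After op 5 (modify g.txt): modified={e.txt, g.txt} staged={none}
After op 6 (git add e.txt): modified={g.txt} staged={e.txt}
After op 7 (modify b.txt): modified={b.txt, g.txt} staged={e.txt}
After op 8 (git reset e.txt): modified={b.txt, e.txt, g.txt} staged={none}
After op 9 (git add b.txt): modified={e.txt, g.txt} staged={b.txt}
After op 10 (git add e.txt): modified={g.txt} staged={b.txt, e.txt}
After op 11 (git add a.txt): modified={g.txt} staged={b.txt, e.txt}
After op 12 (modify e.txt): modified={e.txt, g.txt} staged={b.txt, e.txt}
After op 13 (git add g.txt): modified={e.txt} staged={b.txt, e.txt, g.txt}
After op 14 (git add e.txt): modified={none} staged={b.txt, e.txt, g.txt}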